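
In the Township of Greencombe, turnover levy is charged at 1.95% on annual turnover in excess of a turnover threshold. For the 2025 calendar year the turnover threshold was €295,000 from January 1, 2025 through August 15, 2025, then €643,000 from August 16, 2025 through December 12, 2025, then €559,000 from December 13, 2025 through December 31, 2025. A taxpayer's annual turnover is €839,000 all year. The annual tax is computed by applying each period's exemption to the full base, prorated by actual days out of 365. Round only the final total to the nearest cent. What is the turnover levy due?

January 1 – August 15, 2025: 227 days, exemption €295,000 → (€839,000 − €295,000) × 1.95% × 227/365 = €6,597.3041
August 16 – December 12, 2025: 119 days, exemption €643,000 → (€839,000 − €643,000) × 1.95% × 119/365 = €1,246.0767
December 13 – December 31, 2025: 19 days, exemption €559,000 → (€839,000 − €559,000) × 1.95% × 19/365 = €284.2192
Total = €8,127.6000

€8,127.60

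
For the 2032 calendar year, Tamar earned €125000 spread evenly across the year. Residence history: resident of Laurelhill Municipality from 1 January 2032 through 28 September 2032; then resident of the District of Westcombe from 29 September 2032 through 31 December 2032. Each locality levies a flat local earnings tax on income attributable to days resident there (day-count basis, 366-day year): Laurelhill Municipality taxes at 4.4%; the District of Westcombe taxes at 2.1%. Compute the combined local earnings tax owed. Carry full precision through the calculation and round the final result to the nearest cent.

Laurelhill Municipality, 1 January – 28 September 2032: 272 days → €125000 × 4.4% × 272/366 = €4087.4317
The District of Westcombe, 29 September – 31 December 2032: 94 days → €125000 × 2.1% × 94/366 = €674.1803
Total = €4761.6120

€4761.61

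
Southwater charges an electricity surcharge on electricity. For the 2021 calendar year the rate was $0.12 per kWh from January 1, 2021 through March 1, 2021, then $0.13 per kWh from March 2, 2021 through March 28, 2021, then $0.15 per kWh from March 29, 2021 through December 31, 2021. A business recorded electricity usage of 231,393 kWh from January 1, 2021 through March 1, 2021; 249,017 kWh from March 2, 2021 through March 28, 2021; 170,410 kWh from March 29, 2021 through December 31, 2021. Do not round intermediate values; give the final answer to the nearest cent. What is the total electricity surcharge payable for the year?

$85,700.87

January 1 – March 1, 2021: 231,393 kWh at $0.12/kWh → $27,767.16
March 2 – March 28, 2021: 249,017 kWh at $0.13/kWh → $32,372.21
March 29 – December 31, 2021: 170,410 kWh at $0.15/kWh → $25,561.50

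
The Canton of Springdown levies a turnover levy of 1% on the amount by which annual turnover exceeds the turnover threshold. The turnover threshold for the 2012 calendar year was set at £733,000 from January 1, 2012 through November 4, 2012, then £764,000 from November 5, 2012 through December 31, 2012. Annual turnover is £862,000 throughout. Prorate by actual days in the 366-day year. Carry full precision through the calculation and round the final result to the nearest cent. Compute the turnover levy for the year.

£1,241.72

January 1 – November 4, 2012: 309 days, exemption £733,000 → (£862,000 − £733,000) × 1% × 309/366 = £1,089.0984
November 5 – December 31, 2012: 57 days, exemption £764,000 → (£862,000 − £764,000) × 1% × 57/366 = £152.6230
Total = £1,241.7213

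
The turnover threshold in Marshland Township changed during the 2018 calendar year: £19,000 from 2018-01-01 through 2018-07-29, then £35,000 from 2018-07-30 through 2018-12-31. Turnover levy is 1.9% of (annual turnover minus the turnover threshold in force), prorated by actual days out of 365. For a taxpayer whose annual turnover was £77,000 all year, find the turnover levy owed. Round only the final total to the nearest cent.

2018-01-01 to 2018-07-29: 210 days, exemption £19,000 → (£77,000 − £19,000) × 1.9% × 210/365 = £634.0274
2018-07-30 to 2018-12-31: 155 days, exemption £35,000 → (£77,000 − £35,000) × 1.9% × 155/365 = £338.8767
Total = £972.9041

£972.90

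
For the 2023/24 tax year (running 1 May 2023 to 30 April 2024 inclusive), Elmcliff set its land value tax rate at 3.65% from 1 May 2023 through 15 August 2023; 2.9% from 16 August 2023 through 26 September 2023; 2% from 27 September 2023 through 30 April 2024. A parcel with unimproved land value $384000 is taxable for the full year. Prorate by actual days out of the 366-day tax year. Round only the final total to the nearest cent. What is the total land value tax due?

$9928.92

1 May – 15 August 2023: 107 days at 3.65% → $384000 × 3.65% × 107/366 = $4097.5738
16 August – 26 September 2023: 42 days at 2.9% → $384000 × 2.9% × 42/366 = $1277.9016
27 September 2023 – 30 April 2024: 217 days at 2% → $384000 × 2% × 217/366 = $4553.4426
Total = $9928.9180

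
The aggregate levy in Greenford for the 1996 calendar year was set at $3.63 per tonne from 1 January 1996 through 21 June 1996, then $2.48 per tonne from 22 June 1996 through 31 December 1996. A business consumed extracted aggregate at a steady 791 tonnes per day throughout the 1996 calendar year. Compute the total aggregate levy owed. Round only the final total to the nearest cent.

1 January – 21 June 1996: 173 days × 791 tonnes/day = 136,843 tonnes at $3.63/tonne → $496,740.09
22 June – 31 December 1996: 193 days × 791 tonnes/day = 152,663 tonnes at $2.48/tonne → $378,604.24

$875,344.33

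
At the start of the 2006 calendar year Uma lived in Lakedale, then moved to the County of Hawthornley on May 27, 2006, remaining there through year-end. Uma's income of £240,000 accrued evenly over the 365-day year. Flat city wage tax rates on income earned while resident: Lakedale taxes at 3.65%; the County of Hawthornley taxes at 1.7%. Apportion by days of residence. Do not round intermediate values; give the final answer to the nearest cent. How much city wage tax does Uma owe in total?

£5,952.00

Lakedale, January 1 – May 26, 2006: 146 days → £240,000 × 3.65% × 146/365 = £3,504.0000
The County of Hawthornley, May 27 – December 31, 2006: 219 days → £240,000 × 1.7% × 219/365 = £2,448.0000
Total = £5,952.0000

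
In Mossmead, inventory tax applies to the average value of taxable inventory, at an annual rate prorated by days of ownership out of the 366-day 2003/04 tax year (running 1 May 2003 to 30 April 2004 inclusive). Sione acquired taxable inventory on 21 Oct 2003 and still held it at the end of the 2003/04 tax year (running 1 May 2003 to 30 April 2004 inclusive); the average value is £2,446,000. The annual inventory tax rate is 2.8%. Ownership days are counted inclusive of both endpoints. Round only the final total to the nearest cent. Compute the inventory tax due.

Days held (21 Oct 2003 – 30 Apr 2004): 193 out of 366
Tax = £2,446,000 × 2.8% × 193/366 = £36,115.2568

£36,115.26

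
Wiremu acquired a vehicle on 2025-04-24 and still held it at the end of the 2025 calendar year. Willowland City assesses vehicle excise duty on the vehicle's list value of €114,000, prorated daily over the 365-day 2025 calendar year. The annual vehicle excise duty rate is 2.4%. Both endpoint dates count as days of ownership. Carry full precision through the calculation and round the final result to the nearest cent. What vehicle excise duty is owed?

€1,888.96

Days held (2025-04-24 to 2025-12-31): 252 out of 365
Tax = €114,000 × 2.4% × 252/365 = €1,888.9644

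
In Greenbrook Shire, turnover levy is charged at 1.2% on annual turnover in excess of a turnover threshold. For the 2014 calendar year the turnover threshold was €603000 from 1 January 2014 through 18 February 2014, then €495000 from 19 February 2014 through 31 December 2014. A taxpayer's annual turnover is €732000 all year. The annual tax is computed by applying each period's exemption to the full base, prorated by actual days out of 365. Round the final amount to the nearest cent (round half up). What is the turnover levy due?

€2670.02

1 January – 18 February 2014: 49 days, exemption €603000 → (€732000 − €603000) × 1.2% × 49/365 = €207.8137
19 February – 31 December 2014: 316 days, exemption €495000 → (€732000 − €495000) × 1.2% × 316/365 = €2462.2027
Total = €2670.0164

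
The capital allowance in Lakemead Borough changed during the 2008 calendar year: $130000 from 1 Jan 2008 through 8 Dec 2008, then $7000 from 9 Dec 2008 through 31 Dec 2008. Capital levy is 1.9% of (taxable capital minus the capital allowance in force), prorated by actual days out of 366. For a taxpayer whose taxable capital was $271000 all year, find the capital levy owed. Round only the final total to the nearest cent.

$2825.86

1 Jan – 8 Dec 2008: 343 days, exemption $130000 → ($271000 − $130000) × 1.9% × 343/366 = $2510.6475
9 Dec – 31 Dec 2008: 23 days, exemption $7000 → ($271000 − $7000) × 1.9% × 23/366 = $315.2131
Total = $2825.8607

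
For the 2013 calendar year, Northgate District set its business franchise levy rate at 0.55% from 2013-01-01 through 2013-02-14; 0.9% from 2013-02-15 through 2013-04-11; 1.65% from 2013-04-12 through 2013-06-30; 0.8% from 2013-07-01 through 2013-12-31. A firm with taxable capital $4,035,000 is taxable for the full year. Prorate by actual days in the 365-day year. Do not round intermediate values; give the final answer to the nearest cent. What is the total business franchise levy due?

2013-01-01 to 2013-02-14: 45 days at 0.55% → $4,035,000 × 0.55% × 45/365 = $2,736.0616
2013-02-15 to 2013-04-11: 56 days at 0.9% → $4,035,000 × 0.9% × 56/365 = $5,571.6164
2013-04-12 to 2013-06-30: 80 days at 1.65% → $4,035,000 × 1.65% × 80/365 = $14,592.3288
2013-07-01 to 2013-12-31: 184 days at 0.8% → $4,035,000 × 0.8% × 184/365 = $16,272.6575
Total = $39,172.6644

$39,172.66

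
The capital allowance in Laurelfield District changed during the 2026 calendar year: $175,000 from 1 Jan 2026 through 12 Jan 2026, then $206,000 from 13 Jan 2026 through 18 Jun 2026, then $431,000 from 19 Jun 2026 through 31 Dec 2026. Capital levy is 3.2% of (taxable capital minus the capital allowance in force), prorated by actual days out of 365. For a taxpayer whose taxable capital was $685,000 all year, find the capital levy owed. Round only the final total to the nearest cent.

1 Jan – 12 Jan 2026: 12 days, exemption $175,000 → ($685,000 − $175,000) × 3.2% × 12/365 = $536.5479
13 Jan – 18 Jun 2026: 157 days, exemption $206,000 → ($685,000 − $206,000) × 3.2% × 157/365 = $6,593.1397
19 Jun – 31 Dec 2026: 196 days, exemption $431,000 → ($685,000 − $431,000) × 3.2% × 196/365 = $4,364.6247
Total = $11,494.3123

$11,494.31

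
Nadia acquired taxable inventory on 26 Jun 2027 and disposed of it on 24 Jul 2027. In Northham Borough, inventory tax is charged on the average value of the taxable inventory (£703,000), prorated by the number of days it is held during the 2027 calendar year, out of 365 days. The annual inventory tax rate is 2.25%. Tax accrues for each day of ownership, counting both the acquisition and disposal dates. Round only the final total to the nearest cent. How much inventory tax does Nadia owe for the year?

Days held (26 Jun – 24 Jul 2027): 29 out of 365
Tax = £703,000 × 2.25% × 29/365 = £1,256.7329

£1,256.73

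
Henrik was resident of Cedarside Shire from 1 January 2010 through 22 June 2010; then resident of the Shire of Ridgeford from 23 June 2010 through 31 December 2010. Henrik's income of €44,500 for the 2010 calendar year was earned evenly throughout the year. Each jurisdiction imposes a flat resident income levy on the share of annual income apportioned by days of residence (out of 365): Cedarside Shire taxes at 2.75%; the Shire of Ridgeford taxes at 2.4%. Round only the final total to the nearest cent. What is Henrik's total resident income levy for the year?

€1,141.82

Cedarside Shire, 1 January – 22 June 2010: 173 days → €44,500 × 2.75% × 173/365 = €580.0240
The Shire of Ridgeford, 23 June – 31 December 2010: 192 days → €44,500 × 2.4% × 192/365 = €561.7973
Total = €1,141.8212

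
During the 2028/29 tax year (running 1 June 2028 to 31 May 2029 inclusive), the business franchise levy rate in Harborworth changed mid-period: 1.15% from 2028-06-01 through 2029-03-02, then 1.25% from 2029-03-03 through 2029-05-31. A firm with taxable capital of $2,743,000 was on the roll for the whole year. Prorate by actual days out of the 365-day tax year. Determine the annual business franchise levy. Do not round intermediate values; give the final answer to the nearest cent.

$32,220.86

2028-06-01 to 2029-03-02: 275 days at 1.15% → $2,743,000 × 1.15% × 275/365 = $23,766.4041
2029-03-03 to 2029-05-31: 90 days at 1.25% → $2,743,000 × 1.25% × 90/365 = $8,454.4521
Total = $32,220.8562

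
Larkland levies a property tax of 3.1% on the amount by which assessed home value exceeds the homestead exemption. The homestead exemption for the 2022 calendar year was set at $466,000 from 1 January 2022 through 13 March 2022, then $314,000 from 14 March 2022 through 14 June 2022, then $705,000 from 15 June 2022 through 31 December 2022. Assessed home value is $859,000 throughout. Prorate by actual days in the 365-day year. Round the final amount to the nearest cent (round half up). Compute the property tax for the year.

$9,323.87

1 January – 13 March 2022: 72 days, exemption $466,000 → ($859,000 − $466,000) × 3.1% × 72/365 = $2,403.2219
14 March – 14 June 2022: 93 days, exemption $314,000 → ($859,000 − $314,000) × 3.1% × 93/365 = $4,304.7534
15 June – 31 December 2022: 200 days, exemption $705,000 → ($859,000 − $705,000) × 3.1% × 200/365 = $2,615.8904
Total = $9,323.8658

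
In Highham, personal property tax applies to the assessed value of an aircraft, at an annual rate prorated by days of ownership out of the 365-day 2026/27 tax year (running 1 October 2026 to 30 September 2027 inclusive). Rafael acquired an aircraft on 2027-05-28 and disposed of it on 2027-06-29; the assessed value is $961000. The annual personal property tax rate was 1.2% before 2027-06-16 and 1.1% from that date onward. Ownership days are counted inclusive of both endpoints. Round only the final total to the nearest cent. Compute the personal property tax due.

$1005.76

2027-05-28 to 2027-06-15: 19 days at 1.2% → $961000 × 1.2% × 19/365 = $600.2959
2027-06-16 to 2027-06-29: 14 days at 1.1% → $961000 × 1.1% × 14/365 = $405.4630
Total = $1005.7589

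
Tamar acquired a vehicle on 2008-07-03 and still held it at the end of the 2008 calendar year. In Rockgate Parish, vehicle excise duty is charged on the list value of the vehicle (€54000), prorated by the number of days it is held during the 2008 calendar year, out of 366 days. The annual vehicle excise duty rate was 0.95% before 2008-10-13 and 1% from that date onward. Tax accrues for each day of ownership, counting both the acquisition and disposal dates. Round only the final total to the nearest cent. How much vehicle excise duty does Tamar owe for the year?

2008-07-03 to 2008-10-12: 102 days at 0.95% → €54000 × 0.95% × 102/366 = €142.9672
2008-10-13 to 2008-12-31: 80 days at 1% → €54000 × 1% × 80/366 = €118.0328
Total = €261.0000

€261.00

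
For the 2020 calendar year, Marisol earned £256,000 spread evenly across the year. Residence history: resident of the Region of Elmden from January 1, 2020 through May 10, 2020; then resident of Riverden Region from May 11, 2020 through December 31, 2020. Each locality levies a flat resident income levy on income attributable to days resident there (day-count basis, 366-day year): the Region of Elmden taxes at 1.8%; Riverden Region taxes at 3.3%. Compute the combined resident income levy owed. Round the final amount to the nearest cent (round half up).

The Region of Elmden, January 1 – May 10, 2020: 131 days → £256,000 × 1.8% × 131/366 = £1,649.3115
Riverden Region, May 11 – December 31, 2020: 235 days → £256,000 × 3.3% × 235/366 = £5,424.2623
Total = £7,073.5738

£7,073.57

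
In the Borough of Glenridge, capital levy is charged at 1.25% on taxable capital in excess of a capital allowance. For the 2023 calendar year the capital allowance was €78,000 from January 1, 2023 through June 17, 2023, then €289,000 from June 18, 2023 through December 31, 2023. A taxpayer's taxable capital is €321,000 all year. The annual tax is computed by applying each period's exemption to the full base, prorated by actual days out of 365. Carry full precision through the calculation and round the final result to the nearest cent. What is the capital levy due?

€1,613.97

January 1 – June 17, 2023: 168 days, exemption €78,000 → (€321,000 − €78,000) × 1.25% × 168/365 = €1,398.0822
June 18 – December 31, 2023: 197 days, exemption €289,000 → (€321,000 − €289,000) × 1.25% × 197/365 = €215.8904
Total = €1,613.9726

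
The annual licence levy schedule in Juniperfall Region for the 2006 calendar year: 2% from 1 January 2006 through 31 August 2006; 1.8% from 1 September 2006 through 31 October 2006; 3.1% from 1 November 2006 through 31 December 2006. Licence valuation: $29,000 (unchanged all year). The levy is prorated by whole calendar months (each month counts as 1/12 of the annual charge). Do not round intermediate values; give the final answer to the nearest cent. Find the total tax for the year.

1 January – 31 August 2006: 8 months at 2% → $29,000 × 2% × 8/12 = $386.6667
1 September – 31 October 2006: 2 months at 1.8% → $29,000 × 1.8% × 2/12 = $87.0000
1 November – 31 December 2006: 2 months at 3.1% → $29,000 × 3.1% × 2/12 = $149.8333
Total = $623.5000

$623.50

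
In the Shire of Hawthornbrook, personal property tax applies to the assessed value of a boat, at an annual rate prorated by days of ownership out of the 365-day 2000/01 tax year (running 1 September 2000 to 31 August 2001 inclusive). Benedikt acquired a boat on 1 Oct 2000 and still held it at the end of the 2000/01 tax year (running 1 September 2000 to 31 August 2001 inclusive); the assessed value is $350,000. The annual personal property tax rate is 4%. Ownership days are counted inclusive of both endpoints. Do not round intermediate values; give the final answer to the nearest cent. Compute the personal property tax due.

Days held (1 Oct 2000 – 31 Aug 2001): 335 out of 365
Tax = $350,000 × 4% × 335/365 = $12,849.3151

$12,849.32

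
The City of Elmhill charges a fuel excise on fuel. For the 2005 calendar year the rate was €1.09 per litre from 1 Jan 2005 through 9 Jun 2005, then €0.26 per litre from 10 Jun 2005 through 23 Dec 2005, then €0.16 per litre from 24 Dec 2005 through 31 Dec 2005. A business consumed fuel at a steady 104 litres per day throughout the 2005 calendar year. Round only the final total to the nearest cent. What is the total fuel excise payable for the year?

1 Jan – 9 Jun 2005: 160 days × 104 litres/day = 16,640 litres at €1.09/litre → €18137.60
10 Jun – 23 Dec 2005: 197 days × 104 litres/day = 20,488 litres at €0.26/litre → €5326.88
24 Dec – 31 Dec 2005: 8 days × 104 litres/day = 832 litres at €0.16/litre → €133.12

€23597.60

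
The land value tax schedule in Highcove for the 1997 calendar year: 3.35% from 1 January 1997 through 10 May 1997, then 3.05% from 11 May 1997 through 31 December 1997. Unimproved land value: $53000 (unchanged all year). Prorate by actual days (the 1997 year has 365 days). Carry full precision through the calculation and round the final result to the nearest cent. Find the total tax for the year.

$1673.13

1 January – 10 May 1997: 130 days at 3.35% → $53000 × 3.35% × 130/365 = $632.3699
11 May – 31 December 1997: 235 days at 3.05% → $53000 × 3.05% × 235/365 = $1040.7603
Total = $1673.1301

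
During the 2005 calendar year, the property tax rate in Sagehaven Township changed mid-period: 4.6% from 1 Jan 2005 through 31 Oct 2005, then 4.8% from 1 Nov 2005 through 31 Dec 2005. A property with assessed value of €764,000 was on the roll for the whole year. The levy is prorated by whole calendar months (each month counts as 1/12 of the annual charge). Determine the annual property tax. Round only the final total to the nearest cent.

€35,398.67

1 Jan – 31 Oct 2005: 10 months at 4.6% → €764,000 × 4.6% × 10/12 = €29,286.6667
1 Nov – 31 Dec 2005: 2 months at 4.8% → €764,000 × 4.8% × 2/12 = €6,112.0000
Total = €35,398.6667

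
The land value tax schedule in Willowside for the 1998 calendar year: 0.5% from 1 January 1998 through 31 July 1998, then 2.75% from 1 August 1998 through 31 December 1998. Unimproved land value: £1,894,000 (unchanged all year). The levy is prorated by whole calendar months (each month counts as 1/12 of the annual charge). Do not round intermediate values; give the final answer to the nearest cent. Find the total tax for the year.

£27,226.25

1 January – 31 July 1998: 7 months at 0.5% → £1,894,000 × 0.5% × 7/12 = £5,524.1667
1 August – 31 December 1998: 5 months at 2.75% → £1,894,000 × 2.75% × 5/12 = £21,702.0833
Total = £27,226.2500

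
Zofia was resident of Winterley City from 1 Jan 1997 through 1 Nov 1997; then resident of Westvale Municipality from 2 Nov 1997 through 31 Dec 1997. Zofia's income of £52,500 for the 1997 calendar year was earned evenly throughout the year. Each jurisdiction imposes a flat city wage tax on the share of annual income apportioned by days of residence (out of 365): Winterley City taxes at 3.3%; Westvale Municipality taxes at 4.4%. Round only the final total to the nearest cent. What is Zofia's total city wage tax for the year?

Winterley City, 1 Jan – 1 Nov 1997: 305 days → £52,500 × 3.3% × 305/365 = £1,447.7055
Westvale Municipality, 2 Nov – 31 Dec 1997: 60 days → £52,500 × 4.4% × 60/365 = £379.7260
Total = £1,827.4315

£1,827.43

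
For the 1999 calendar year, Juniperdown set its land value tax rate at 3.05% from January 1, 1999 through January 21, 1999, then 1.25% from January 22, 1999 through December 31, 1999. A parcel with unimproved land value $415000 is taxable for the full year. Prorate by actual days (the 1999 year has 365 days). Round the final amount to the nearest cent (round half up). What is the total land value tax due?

$5617.28

January 1 – January 21, 1999: 21 days at 3.05% → $415000 × 3.05% × 21/365 = $728.2397
January 22 – December 31, 1999: 344 days at 1.25% → $415000 × 1.25% × 344/365 = $4889.0411
Total = $5617.2808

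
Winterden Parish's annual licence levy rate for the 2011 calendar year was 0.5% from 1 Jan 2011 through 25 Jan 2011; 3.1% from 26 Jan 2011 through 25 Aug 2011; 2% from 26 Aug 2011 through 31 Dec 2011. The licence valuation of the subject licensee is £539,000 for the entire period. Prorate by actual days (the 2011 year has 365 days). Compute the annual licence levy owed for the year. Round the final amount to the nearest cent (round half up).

£13,669.93

1 Jan – 25 Jan 2011: 25 days at 0.5% → £539,000 × 0.5% × 25/365 = £184.5890
26 Jan – 25 Aug 2011: 212 days at 3.1% → £539,000 × 3.1% × 212/365 = £9,704.9534
26 Aug – 31 Dec 2011: 128 days at 2% → £539,000 × 2% × 128/365 = £3,780.3836
Total = £13,669.9260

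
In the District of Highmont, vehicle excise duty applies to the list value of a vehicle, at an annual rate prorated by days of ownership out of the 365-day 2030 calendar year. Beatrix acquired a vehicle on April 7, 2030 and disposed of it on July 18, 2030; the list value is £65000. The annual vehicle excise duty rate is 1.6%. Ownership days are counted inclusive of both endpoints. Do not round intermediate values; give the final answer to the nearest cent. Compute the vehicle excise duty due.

£293.48

Days held (April 7 – July 18, 2030): 103 out of 365
Tax = £65000 × 1.6% × 103/365 = £293.4795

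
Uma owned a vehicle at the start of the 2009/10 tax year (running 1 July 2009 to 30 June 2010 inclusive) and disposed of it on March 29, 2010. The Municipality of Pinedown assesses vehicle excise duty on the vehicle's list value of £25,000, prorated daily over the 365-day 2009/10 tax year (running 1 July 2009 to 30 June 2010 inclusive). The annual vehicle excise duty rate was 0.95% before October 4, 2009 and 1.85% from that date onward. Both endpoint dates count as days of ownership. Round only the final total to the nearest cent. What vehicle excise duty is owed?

July 1 – October 3, 2009: 95 days at 0.95% → £25,000 × 0.95% × 95/365 = £61.8151
October 4, 2009 – March 29, 2010: 177 days at 1.85% → £25,000 × 1.85% × 177/365 = £224.2808
Total = £286.0959

£286.10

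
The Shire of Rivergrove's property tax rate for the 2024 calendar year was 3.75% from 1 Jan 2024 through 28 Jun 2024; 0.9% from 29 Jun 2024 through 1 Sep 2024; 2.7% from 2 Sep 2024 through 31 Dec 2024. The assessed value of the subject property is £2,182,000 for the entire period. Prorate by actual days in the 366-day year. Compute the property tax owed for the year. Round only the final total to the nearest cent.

1 Jan – 28 Jun 2024: 180 days at 3.75% → £2,182,000 × 3.75% × 180/366 = £40,241.8033
29 Jun – 1 Sep 2024: 65 days at 0.9% → £2,182,000 × 0.9% × 65/366 = £3,487.6230
2 Sep – 31 Dec 2024: 121 days at 2.7% → £2,182,000 × 2.7% × 121/366 = £19,477.0328
Total = £63,206.4590

£63,206.46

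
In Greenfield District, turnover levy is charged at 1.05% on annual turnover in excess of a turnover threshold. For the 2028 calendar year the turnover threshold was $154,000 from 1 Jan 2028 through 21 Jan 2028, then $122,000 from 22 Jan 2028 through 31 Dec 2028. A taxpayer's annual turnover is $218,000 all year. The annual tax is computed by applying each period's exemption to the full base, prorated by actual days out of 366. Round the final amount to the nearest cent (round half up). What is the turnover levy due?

$988.72

1 Jan – 21 Jan 2028: 21 days, exemption $154,000 → ($218,000 − $154,000) × 1.05% × 21/366 = $38.5574
22 Jan – 31 Dec 2028: 345 days, exemption $122,000 → ($218,000 − $122,000) × 1.05% × 345/366 = $950.1639
Total = $988.7213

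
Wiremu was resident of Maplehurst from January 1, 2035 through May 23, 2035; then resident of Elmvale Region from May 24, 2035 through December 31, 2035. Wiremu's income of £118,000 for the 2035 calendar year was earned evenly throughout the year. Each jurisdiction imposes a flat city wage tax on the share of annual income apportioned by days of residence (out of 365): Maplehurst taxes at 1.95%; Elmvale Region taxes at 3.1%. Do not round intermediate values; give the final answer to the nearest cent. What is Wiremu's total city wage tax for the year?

Maplehurst, January 1 – May 23, 2035: 143 days → £118,000 × 1.95% × 143/365 = £901.4877
Elmvale Region, May 24 – December 31, 2035: 222 days → £118,000 × 3.1% × 222/365 = £2,224.8658
Total = £3,126.3534

£3,126.35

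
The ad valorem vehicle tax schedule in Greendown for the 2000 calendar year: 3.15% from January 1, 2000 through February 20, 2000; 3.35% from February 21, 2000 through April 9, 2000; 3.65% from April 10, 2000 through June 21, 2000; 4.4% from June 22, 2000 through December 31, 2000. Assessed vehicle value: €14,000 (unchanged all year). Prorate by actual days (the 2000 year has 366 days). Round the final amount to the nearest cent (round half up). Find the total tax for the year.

€550.99

January 1 – February 20, 2000: 51 days at 3.15% → €14,000 × 3.15% × 51/366 = €61.4508
February 21 – April 9, 2000: 49 days at 3.35% → €14,000 × 3.35% × 49/366 = €62.7896
April 10 – June 21, 2000: 73 days at 3.65% → €14,000 × 3.65% × 73/366 = €101.9208
June 22 – December 31, 2000: 193 days at 4.4% → €14,000 × 4.4% × 193/366 = €324.8306
Total = €550.9918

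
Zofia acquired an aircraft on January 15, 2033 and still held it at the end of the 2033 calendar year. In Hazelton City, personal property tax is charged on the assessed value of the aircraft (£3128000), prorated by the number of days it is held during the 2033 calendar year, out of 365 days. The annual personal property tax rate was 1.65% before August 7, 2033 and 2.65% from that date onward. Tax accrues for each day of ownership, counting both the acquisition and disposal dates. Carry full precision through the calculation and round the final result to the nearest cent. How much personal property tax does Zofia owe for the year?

January 15 – August 6, 2033: 204 days at 1.65% → £3128000 × 1.65% × 204/365 = £28846.1589
August 7 – December 31, 2033: 147 days at 2.65% → £3128000 × 2.65% × 147/365 = £33383.9014
Total = £62230.0603

£62230.06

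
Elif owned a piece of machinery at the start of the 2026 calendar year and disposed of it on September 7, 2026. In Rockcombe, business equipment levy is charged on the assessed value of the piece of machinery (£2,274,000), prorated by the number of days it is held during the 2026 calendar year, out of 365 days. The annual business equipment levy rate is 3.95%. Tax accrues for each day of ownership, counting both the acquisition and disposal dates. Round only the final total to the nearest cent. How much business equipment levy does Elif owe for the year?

£61,522.60

Days held (January 1 – September 7, 2026): 250 out of 365
Tax = £2,274,000 × 3.95% × 250/365 = £61,522.6027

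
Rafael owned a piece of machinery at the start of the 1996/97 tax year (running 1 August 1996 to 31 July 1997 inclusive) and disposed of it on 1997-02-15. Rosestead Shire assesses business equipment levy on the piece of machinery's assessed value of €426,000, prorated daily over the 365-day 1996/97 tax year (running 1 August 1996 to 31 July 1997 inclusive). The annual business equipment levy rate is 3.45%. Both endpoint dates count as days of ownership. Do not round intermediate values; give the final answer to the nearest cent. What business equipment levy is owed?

€8,012.88

Days held (1996-08-01 to 1997-02-15): 199 out of 365
Tax = €426,000 × 3.45% × 199/365 = €8,012.8849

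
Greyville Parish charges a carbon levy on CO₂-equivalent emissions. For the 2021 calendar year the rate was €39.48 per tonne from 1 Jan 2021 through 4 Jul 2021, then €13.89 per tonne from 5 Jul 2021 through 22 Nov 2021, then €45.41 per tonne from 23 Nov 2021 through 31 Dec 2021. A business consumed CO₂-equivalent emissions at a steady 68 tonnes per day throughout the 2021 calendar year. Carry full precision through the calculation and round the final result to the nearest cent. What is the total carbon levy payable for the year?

1 Jan – 4 Jul 2021: 185 days × 68 tonnes/day = 12,580 tonnes at €39.48/tonne → €496658.40
5 Jul – 22 Nov 2021: 141 days × 68 tonnes/day = 9,588 tonnes at €13.89/tonne → €133177.32
23 Nov – 31 Dec 2021: 39 days × 68 tonnes/day = 2,652 tonnes at €45.41/tonne → €120427.32

€750263.04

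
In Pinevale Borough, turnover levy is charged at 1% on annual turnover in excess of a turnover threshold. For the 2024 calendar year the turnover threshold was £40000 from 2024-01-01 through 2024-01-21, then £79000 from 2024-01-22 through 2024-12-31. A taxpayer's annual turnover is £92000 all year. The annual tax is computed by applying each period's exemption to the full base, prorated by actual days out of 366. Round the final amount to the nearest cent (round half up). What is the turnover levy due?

2024-01-01 to 2024-01-21: 21 days, exemption £40000 → (£92000 − £40000) × 1% × 21/366 = £29.8361
2024-01-22 to 2024-12-31: 345 days, exemption £79000 → (£92000 − £79000) × 1% × 345/366 = £122.5410
Total = £152.3770

£152.38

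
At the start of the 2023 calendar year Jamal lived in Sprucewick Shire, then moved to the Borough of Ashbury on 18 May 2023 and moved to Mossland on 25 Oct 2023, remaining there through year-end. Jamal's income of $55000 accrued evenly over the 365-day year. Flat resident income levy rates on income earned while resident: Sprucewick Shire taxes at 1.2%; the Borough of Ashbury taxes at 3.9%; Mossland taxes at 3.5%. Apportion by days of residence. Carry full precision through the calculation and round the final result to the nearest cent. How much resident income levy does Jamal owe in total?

Sprucewick Shire, 1 Jan – 17 May 2023: 137 days → $55000 × 1.2% × 137/365 = $247.7260
The Borough of Ashbury, 18 May – 24 Oct 2023: 160 days → $55000 × 3.9% × 160/365 = $940.2740
Mossland, 25 Oct – 31 Dec 2023: 68 days → $55000 × 3.5% × 68/365 = $358.6301
Total = $1546.6301

$1546.63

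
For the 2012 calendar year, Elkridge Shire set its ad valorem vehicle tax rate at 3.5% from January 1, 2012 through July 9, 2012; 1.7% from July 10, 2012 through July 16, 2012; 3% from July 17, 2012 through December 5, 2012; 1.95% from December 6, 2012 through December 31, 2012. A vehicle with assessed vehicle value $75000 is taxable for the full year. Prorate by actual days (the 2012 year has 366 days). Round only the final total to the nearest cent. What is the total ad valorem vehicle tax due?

January 1 – July 9, 2012: 191 days at 3.5% → $75000 × 3.5% × 191/366 = $1369.8770
July 10 – July 16, 2012: 7 days at 1.7% → $75000 × 1.7% × 7/366 = $24.3852
July 17 – December 5, 2012: 142 days at 3% → $75000 × 3% × 142/366 = $872.9508
December 6 – December 31, 2012: 26 days at 1.95% → $75000 × 1.95% × 26/366 = $103.8934
Total = $2371.1066

$2371.11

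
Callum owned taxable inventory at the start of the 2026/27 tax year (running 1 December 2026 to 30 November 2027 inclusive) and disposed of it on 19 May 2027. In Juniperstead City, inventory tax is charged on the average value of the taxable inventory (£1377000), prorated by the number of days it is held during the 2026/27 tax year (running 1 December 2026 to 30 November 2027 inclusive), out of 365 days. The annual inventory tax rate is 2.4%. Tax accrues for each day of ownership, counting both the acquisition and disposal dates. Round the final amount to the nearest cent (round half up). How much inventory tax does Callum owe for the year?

£15392.22

Days held (1 December 2026 – 19 May 2027): 170 out of 365
Tax = £1377000 × 2.4% × 170/365 = £15392.2192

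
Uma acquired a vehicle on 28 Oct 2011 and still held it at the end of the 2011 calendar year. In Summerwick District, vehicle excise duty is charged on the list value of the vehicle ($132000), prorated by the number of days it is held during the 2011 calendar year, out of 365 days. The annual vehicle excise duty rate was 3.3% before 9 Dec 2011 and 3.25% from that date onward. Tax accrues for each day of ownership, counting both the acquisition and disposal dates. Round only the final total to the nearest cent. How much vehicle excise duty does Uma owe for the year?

28 Oct – 8 Dec 2011: 42 days at 3.3% → $132000 × 3.3% × 42/365 = $501.2384
9 Dec – 31 Dec 2011: 23 days at 3.25% → $132000 × 3.25% × 23/365 = $270.3288
Total = $771.5671

$771.57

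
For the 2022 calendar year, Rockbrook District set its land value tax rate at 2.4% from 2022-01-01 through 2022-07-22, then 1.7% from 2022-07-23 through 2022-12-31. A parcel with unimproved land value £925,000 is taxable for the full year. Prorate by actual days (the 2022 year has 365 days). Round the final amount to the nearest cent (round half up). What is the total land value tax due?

£19,326.16

2022-01-01 to 2022-07-22: 203 days at 2.4% → £925,000 × 2.4% × 203/365 = £12,346.8493
2022-07-23 to 2022-12-31: 162 days at 1.7% → £925,000 × 1.7% × 162/365 = £6,979.3151
Total = £19,326.1644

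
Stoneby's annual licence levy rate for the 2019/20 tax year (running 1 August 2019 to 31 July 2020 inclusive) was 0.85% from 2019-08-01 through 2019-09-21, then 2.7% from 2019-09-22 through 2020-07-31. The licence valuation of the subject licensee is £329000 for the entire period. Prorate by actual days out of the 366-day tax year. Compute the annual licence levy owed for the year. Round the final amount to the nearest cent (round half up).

2019-08-01 to 2019-09-21: 52 days at 0.85% → £329000 × 0.85% × 52/366 = £397.3169
2019-09-22 to 2020-07-31: 314 days at 2.7% → £329000 × 2.7% × 314/366 = £7620.9344
Total = £8018.2514

£8018.25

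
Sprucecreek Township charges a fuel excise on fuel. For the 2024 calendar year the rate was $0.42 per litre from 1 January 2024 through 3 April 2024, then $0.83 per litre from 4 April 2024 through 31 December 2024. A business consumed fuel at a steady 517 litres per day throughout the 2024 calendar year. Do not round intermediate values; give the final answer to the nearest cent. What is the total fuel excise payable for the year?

1 January – 3 April 2024: 94 days × 517 litres/day = 48,598 litres at $0.42/litre → $20,411.16
4 April – 31 December 2024: 272 days × 517 litres/day = 140,624 litres at $0.83/litre → $116,717.92

$137,129.08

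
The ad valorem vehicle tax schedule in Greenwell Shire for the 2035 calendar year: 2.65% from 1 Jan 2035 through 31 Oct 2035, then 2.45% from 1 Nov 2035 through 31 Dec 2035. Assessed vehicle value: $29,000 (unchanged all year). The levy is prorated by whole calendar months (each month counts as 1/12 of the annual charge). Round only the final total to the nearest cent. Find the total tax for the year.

$758.83

1 Jan – 31 Oct 2035: 10 months at 2.65% → $29,000 × 2.65% × 10/12 = $640.4167
1 Nov – 31 Dec 2035: 2 months at 2.45% → $29,000 × 2.45% × 2/12 = $118.4167
Total = $758.8333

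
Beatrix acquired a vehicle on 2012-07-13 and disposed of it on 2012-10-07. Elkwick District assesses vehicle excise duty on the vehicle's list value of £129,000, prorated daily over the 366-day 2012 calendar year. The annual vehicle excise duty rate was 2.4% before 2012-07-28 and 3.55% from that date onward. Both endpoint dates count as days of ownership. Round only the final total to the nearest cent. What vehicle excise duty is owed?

£1,027.77

2012-07-13 to 2012-07-27: 15 days at 2.4% → £129,000 × 2.4% × 15/366 = £126.8852
2012-07-28 to 2012-10-07: 72 days at 3.55% → £129,000 × 3.55% × 72/366 = £900.8852
Total = £1,027.7705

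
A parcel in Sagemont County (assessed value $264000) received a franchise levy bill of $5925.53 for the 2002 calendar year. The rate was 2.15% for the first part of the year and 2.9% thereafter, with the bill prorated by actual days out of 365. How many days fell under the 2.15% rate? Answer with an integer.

Let d = days at the first rate; then 365 − d days at the second rate.
$264000 × [2.15%·d + 2.9%·(365−d)] / 365 = $5925.53
Solving gives d = 319, so the new rate took effect on 16 November 2002.

319 days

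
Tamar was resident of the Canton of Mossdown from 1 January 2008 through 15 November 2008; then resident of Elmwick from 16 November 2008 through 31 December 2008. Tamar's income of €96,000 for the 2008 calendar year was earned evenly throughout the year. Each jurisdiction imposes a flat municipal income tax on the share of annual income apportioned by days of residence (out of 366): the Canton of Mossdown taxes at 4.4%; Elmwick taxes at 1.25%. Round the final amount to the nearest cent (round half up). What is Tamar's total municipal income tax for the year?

€3,843.93

The Canton of Mossdown, 1 January – 15 November 2008: 320 days → €96,000 × 4.4% × 320/366 = €3,693.1148
Elmwick, 16 November – 31 December 2008: 46 days → €96,000 × 1.25% × 46/366 = €150.8197
Total = €3,843.9344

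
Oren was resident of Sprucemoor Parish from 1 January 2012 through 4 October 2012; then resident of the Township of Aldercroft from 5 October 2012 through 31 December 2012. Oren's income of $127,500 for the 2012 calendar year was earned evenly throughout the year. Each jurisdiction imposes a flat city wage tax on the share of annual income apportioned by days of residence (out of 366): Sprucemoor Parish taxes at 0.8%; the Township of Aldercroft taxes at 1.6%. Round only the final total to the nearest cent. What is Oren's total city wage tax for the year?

Sprucemoor Parish, 1 January – 4 October 2012: 278 days → $127,500 × 0.8% × 278/366 = $774.7541
The Township of Aldercroft, 5 October – 31 December 2012: 88 days → $127,500 × 1.6% × 88/366 = $490.4918
Total = $1,265.2459

$1,265.25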